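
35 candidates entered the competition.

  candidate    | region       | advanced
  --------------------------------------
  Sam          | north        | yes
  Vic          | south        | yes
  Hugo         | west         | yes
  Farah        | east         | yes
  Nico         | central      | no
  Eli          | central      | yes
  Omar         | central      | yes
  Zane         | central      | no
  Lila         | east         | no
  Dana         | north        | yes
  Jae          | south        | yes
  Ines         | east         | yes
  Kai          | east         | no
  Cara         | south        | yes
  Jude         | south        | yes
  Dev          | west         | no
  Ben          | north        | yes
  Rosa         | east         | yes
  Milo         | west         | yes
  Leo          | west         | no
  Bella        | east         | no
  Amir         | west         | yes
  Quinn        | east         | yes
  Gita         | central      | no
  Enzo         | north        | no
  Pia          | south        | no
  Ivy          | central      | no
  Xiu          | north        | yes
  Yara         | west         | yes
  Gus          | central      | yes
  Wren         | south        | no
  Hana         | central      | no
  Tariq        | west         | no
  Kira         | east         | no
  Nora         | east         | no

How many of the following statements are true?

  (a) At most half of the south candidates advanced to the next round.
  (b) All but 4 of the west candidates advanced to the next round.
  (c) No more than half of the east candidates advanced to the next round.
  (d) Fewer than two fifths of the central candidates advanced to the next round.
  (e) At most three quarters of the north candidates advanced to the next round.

2

(a) south: |A| = 6, |A ∩ B| = 4; needs |A ∩ B| ≤ |A ∖ B| — false.
(b) west: |A| = 7, |A ∩ B| = 4; needs |A ∖ B| = 4 — false.
(c) east: |A| = 9, |A ∩ B| = 4; needs |A ∩ B| ≤ |A ∖ B| — true.
(d) central: |A| = 8, |A ∩ B| = 3; needs |A ∩ B| / |A| < 2/5 — true.
(e) north: |A| = 5, |A ∩ B| = 4; needs |A ∩ B| / |A| ≤ 3/4 — false.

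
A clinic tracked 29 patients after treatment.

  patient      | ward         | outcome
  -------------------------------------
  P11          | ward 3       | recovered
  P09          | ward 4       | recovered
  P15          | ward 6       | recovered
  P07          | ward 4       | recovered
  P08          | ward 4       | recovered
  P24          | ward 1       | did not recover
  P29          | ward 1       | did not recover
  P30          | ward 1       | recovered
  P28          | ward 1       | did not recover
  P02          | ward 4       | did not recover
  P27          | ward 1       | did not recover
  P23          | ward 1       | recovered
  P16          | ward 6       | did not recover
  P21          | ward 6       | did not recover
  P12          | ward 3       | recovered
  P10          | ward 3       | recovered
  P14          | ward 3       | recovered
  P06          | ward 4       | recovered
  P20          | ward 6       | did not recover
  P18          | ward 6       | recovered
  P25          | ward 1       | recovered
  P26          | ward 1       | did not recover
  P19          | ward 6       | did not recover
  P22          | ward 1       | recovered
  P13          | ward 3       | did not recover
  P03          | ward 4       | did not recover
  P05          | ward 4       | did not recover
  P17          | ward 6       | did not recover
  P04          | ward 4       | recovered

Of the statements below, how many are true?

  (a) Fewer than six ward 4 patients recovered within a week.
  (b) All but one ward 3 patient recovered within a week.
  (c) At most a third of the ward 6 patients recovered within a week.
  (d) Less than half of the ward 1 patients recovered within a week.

4

(a) ward 4: |A| = 8, |A ∩ B| = 5; needs |A ∩ B| < 6 — true.
(b) ward 3: |A| = 5, |A ∩ B| = 4; needs |A ∖ B| = 1 — true.
(c) ward 6: |A| = 7, |A ∩ B| = 2; needs |A ∩ B| / |A| ≤ 1/3 — true.
(d) ward 1: |A| = 9, |A ∩ B| = 4; needs |A ∩ B| < |A ∖ B| — true.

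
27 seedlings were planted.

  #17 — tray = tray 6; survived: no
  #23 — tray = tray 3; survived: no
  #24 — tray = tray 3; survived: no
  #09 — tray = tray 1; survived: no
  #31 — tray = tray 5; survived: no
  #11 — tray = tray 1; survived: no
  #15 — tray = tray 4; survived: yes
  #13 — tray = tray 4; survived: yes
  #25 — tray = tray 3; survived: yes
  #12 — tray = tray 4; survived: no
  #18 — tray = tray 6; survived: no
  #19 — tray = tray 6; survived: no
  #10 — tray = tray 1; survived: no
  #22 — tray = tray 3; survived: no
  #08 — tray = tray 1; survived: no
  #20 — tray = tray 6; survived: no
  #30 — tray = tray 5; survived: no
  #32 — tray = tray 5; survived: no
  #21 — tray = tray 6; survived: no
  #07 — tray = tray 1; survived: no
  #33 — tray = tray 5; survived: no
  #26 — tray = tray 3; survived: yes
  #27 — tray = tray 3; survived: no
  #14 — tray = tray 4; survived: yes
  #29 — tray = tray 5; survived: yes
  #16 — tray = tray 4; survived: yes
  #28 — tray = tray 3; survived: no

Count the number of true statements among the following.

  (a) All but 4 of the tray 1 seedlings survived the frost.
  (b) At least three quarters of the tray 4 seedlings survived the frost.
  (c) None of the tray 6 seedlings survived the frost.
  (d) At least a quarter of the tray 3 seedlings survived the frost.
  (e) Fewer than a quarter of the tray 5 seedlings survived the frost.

4

(a) tray 1: |A| = 5, |A ∩ B| = 0; needs |A ∖ B| = 4 — false.
(b) tray 4: |A| = 5, |A ∩ B| = 4; needs |A ∩ B| / |A| ≥ 3/4 — true.
(c) tray 6: |A| = 5, |A ∩ B| = 0; needs A ∩ B = ∅ (|A ∩ B| = 0) — true.
(d) tray 3: |A| = 7, |A ∩ B| = 2; needs |A ∩ B| / |A| ≥ 1/4 — true.
(e) tray 5: |A| = 5, |A ∩ B| = 1; needs |A ∩ B| / |A| < 1/4 — true.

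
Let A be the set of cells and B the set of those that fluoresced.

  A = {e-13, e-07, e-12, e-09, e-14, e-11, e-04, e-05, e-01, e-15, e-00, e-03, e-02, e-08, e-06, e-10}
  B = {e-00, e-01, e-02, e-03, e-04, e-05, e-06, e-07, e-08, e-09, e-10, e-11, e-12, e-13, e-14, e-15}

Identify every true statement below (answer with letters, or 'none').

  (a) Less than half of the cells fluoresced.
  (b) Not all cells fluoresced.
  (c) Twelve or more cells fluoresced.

|A| = 16, |A ∩ B| = 16, |A ∖ B| = 0.
(a) |A ∩ B| < |A ∖ B|: fails.
(b) A ⊄ B (|A ∖ B| ≥ 1): fails.
(c) |A ∩ B| ≥ 12: holds.

(c)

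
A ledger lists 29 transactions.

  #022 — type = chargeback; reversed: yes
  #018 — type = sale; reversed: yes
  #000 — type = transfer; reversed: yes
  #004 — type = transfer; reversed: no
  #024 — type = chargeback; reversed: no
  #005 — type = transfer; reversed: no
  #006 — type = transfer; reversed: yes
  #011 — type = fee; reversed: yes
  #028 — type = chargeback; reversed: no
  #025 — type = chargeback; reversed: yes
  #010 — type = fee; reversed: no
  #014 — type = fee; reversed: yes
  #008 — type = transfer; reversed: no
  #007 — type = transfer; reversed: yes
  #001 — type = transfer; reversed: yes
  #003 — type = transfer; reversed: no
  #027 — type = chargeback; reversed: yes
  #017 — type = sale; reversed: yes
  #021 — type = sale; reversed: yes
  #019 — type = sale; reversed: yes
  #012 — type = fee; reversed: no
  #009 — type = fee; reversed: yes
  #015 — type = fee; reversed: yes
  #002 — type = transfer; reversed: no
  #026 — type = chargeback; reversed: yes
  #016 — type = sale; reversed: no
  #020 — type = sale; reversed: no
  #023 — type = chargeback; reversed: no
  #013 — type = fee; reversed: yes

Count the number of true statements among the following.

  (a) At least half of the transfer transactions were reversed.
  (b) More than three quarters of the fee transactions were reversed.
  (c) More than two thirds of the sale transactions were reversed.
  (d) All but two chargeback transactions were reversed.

0

(a) transfer: |A| = 9, |A ∩ B| = 4; needs |A ∩ B| ≥ |A ∖ B| — false.
(b) fee: |A| = 7, |A ∩ B| = 5; needs |A ∩ B| / |A| > 3/4 — false.
(c) sale: |A| = 6, |A ∩ B| = 4; needs |A ∩ B| / |A| > 2/3 — false.
(d) chargeback: |A| = 7, |A ∩ B| = 4; needs |A ∖ B| = 2 — false.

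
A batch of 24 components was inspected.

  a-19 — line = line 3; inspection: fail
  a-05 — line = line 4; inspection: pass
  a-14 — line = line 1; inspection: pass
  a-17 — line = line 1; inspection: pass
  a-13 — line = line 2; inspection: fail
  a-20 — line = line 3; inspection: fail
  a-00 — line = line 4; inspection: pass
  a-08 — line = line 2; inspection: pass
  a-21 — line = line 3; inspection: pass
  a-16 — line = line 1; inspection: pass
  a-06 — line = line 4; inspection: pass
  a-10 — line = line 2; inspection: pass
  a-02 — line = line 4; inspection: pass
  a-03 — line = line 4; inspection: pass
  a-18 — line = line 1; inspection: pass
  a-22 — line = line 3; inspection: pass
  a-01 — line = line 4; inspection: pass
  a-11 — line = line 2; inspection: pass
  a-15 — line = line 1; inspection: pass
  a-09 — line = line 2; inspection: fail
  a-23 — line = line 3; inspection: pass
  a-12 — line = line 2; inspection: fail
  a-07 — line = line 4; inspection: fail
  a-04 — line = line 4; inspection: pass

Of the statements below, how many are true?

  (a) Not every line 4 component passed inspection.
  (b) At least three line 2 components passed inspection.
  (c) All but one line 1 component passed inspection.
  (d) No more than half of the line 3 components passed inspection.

(a) line 4: |A| = 8, |A ∩ B| = 7; needs A ⊄ B (|A ∖ B| ≥ 1) — true.
(b) line 2: |A| = 6, |A ∩ B| = 3; needs |A ∩ B| ≥ 3 — true.
(c) line 1: |A| = 5, |A ∩ B| = 5; needs |A ∖ B| = 1 — false.
(d) line 3: |A| = 5, |A ∩ B| = 3; needs |A ∩ B| ≤ |A ∖ B| — false.

2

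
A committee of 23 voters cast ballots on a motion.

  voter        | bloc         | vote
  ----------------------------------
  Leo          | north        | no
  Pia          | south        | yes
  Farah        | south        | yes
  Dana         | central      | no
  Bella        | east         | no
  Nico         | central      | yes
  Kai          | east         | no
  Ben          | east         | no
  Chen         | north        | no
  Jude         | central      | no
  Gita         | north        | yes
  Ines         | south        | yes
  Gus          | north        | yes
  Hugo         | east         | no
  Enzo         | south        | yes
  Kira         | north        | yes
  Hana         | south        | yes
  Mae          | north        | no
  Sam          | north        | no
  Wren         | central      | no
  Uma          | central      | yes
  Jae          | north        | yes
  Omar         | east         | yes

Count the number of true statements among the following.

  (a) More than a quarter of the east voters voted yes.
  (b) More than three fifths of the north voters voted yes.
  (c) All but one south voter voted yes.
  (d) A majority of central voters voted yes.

0

(a) east: |A| = 5, |A ∩ B| = 1; needs |A ∩ B| / |A| > 1/4 — false.
(b) north: |A| = 8, |A ∩ B| = 4; needs |A ∩ B| / |A| > 3/5 — false.
(c) south: |A| = 5, |A ∩ B| = 5; needs |A ∖ B| = 1 — false.
(d) central: |A| = 5, |A ∩ B| = 2; needs |A ∩ B| > |A ∖ B| — false.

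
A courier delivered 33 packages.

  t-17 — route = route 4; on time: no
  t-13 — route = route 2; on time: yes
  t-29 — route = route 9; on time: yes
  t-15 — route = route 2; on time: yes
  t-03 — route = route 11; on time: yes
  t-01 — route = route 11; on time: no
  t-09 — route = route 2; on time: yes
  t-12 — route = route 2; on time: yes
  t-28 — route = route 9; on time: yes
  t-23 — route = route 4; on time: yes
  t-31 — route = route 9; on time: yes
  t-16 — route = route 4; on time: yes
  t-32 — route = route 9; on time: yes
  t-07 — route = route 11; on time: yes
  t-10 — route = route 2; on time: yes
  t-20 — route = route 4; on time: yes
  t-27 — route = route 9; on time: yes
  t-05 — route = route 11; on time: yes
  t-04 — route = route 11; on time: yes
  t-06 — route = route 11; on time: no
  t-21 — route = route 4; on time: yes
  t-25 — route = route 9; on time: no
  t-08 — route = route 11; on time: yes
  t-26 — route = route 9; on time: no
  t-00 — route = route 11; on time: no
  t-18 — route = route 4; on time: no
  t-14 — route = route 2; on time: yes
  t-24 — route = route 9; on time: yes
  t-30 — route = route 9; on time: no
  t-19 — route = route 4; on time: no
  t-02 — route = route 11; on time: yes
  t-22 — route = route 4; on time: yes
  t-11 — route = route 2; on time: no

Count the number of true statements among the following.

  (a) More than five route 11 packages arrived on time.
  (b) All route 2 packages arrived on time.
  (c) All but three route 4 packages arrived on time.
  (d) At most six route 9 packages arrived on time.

(a) route 11: |A| = 9, |A ∩ B| = 6; needs |A ∩ B| > 5 — true.
(b) route 2: |A| = 7, |A ∩ B| = 6; needs A ⊆ B, i.e. every element of A is in B (|A ∖ B| = 0) — false.
(c) route 4: |A| = 8, |A ∩ B| = 5; needs |A ∖ B| = 3 — true.
(d) route 9: |A| = 9, |A ∩ B| = 6; needs |A ∩ B| ≤ 6 — true.

3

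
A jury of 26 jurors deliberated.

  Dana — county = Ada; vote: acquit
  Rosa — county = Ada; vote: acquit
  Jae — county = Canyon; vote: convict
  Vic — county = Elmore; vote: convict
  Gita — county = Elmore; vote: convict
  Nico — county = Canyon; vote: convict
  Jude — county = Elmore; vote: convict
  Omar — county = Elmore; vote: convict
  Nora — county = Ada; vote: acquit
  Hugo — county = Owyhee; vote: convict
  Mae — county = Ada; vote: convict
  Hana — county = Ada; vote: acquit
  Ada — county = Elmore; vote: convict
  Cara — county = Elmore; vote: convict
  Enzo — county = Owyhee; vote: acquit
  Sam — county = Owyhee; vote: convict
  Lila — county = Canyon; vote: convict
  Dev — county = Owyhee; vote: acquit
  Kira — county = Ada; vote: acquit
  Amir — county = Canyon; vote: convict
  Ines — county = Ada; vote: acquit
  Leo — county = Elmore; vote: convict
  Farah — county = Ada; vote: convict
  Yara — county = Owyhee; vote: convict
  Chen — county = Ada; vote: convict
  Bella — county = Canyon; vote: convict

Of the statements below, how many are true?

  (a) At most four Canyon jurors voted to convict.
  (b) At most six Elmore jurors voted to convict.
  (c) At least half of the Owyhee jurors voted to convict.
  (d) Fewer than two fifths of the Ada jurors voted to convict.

2

(a) Canyon: |A| = 5, |A ∩ B| = 5; needs |A ∩ B| ≤ 4 — false.
(b) Elmore: |A| = 7, |A ∩ B| = 7; needs |A ∩ B| ≤ 6 — false.
(c) Owyhee: |A| = 5, |A ∩ B| = 3; needs |A ∩ B| ≥ |A ∖ B| — true.
(d) Ada: |A| = 9, |A ∩ B| = 3; needs |A ∩ B| / |A| < 2/5 — true.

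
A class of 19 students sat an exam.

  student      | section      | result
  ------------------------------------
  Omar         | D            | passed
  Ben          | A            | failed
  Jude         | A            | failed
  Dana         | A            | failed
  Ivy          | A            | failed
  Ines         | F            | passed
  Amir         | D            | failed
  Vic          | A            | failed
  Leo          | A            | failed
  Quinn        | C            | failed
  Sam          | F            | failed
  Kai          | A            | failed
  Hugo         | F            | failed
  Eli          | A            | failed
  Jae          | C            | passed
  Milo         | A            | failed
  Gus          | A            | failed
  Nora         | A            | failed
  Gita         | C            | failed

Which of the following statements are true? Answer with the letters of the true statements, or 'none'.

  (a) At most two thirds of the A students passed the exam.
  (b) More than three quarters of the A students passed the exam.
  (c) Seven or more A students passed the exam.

(a)

|A| = 11, |A ∩ B| = 0, |A ∖ B| = 11.
(a) |A ∩ B| / |A| ≤ 2/3: holds.
(b) |A ∩ B| / |A| > 3/4: fails.
(c) |A ∩ B| ≥ 7: fails.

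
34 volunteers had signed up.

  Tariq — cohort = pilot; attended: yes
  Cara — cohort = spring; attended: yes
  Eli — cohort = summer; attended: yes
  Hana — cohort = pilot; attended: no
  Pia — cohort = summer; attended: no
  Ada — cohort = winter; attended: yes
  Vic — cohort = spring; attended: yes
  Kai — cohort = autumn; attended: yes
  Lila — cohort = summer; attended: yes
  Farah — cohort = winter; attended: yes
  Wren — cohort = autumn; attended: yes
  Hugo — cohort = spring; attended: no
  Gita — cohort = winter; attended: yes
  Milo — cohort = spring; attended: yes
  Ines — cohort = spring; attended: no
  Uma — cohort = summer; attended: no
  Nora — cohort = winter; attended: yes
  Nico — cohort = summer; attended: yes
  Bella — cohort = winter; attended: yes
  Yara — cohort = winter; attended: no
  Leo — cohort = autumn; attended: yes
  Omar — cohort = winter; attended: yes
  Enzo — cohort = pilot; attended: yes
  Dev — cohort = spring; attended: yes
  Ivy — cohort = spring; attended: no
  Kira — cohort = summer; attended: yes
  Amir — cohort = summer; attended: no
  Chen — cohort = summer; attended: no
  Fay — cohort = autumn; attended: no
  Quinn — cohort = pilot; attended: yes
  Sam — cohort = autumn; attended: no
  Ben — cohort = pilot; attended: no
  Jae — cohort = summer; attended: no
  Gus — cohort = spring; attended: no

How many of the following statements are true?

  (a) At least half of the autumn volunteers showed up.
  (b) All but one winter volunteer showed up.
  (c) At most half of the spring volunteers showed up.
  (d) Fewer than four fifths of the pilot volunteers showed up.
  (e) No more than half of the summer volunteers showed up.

5

(a) autumn: |A| = 5, |A ∩ B| = 3; needs |A ∩ B| ≥ |A ∖ B| — true.
(b) winter: |A| = 7, |A ∩ B| = 6; needs |A ∖ B| = 1 — true.
(c) spring: |A| = 8, |A ∩ B| = 4; needs |A ∩ B| ≤ |A ∖ B| — true.
(d) pilot: |A| = 5, |A ∩ B| = 3; needs |A ∩ B| / |A| < 4/5 — true.
(e) summer: |A| = 9, |A ∩ B| = 4; needs |A ∩ B| ≤ |A ∖ B| — true.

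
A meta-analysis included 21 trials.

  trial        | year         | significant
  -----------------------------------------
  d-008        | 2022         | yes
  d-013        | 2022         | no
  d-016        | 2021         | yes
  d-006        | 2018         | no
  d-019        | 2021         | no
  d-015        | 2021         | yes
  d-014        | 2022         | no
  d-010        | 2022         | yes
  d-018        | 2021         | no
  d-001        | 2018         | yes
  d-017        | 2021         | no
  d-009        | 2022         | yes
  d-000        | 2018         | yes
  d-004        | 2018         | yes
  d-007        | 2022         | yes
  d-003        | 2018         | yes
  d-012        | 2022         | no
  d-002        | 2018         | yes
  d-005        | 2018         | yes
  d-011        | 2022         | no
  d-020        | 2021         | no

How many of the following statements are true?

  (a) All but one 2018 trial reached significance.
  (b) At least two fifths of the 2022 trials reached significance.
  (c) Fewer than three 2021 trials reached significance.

3

(a) 2018: |A| = 7, |A ∩ B| = 6; needs |A ∖ B| = 1 — true.
(b) 2022: |A| = 8, |A ∩ B| = 4; needs |A ∩ B| / |A| ≥ 2/5 — true.
(c) 2021: |A| = 6, |A ∩ B| = 2; needs |A ∩ B| < 3 — true.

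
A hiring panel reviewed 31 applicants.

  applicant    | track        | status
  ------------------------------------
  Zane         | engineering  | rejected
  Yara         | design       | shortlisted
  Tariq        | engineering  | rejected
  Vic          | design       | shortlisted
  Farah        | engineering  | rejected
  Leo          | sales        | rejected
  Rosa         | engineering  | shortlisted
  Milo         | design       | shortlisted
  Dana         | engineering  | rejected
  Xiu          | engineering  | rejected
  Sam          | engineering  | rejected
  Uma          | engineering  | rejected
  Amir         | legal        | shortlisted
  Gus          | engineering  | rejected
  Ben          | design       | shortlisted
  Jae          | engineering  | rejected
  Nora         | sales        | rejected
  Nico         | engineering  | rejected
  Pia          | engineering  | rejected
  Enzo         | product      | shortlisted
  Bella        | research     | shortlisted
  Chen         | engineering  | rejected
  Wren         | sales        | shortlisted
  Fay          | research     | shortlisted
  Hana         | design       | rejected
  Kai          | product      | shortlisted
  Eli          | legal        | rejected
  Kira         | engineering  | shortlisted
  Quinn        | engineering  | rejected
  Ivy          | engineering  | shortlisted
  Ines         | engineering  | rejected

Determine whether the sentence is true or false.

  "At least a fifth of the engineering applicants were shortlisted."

False

The determiner here denotes the relation: |A ∩ B| / |A| ≥ 1/5.
|A| = 17, |A ∩ B| = 3, |A ∖ B| = 14.
|A ∩ B|/|A| = 3/17, so the statement is false.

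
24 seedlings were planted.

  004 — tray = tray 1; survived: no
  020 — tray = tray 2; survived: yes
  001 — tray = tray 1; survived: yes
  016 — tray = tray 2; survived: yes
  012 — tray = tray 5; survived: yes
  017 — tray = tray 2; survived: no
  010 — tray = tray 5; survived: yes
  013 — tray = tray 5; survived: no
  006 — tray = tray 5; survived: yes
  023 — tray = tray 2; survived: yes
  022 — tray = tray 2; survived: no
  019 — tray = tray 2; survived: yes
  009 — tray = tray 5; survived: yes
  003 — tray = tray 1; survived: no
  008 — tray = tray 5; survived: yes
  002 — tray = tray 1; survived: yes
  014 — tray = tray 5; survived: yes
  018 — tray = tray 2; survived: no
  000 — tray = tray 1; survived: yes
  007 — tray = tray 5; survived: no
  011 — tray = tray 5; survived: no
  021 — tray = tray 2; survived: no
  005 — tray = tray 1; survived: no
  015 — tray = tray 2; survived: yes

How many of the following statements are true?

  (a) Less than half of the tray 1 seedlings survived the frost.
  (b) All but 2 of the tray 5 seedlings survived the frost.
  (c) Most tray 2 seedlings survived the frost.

1

(a) tray 1: |A| = 6, |A ∩ B| = 3; needs |A ∩ B| < |A ∖ B| — false.
(b) tray 5: |A| = 9, |A ∩ B| = 6; needs |A ∖ B| = 2 — false.
(c) tray 2: |A| = 9, |A ∩ B| = 5; needs |A ∩ B| > |A ∖ B| — true.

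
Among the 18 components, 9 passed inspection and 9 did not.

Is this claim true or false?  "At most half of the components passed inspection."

The determiner here denotes the relation: |A ∩ B| ≤ |A ∖ B|.
|A| = 18, |A ∩ B| = 9, |A ∖ B| = 9.
9 = 9, so the statement is true.

True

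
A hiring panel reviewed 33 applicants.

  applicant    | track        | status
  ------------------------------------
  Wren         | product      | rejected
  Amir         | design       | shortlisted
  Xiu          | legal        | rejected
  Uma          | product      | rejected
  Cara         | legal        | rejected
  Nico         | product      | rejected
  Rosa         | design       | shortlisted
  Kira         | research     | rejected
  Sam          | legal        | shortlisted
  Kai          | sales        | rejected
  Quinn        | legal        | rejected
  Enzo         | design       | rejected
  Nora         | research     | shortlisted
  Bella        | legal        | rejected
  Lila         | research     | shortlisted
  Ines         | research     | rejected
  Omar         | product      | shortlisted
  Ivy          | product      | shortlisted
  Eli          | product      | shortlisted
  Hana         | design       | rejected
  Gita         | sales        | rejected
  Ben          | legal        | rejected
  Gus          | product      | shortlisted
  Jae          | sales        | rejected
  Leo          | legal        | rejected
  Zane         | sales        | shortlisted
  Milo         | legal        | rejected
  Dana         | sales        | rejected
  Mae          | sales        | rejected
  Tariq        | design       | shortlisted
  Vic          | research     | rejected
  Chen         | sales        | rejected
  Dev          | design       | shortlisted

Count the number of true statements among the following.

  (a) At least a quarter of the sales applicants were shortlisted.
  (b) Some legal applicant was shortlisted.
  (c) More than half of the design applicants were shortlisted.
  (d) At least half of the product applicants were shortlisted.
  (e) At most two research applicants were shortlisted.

4

(a) sales: |A| = 7, |A ∩ B| = 1; needs |A ∩ B| / |A| ≥ 1/4 — false.
(b) legal: |A| = 8, |A ∩ B| = 1; needs A ∩ B ≠ ∅ (|A ∩ B| ≥ 1) — true.
(c) design: |A| = 6, |A ∩ B| = 4; needs |A ∩ B| > |A ∖ B| — true.
(d) product: |A| = 7, |A ∩ B| = 4; needs |A ∩ B| ≥ |A ∖ B| — true.
(e) research: |A| = 5, |A ∩ B| = 2; needs |A ∩ B| ≤ 2 — true.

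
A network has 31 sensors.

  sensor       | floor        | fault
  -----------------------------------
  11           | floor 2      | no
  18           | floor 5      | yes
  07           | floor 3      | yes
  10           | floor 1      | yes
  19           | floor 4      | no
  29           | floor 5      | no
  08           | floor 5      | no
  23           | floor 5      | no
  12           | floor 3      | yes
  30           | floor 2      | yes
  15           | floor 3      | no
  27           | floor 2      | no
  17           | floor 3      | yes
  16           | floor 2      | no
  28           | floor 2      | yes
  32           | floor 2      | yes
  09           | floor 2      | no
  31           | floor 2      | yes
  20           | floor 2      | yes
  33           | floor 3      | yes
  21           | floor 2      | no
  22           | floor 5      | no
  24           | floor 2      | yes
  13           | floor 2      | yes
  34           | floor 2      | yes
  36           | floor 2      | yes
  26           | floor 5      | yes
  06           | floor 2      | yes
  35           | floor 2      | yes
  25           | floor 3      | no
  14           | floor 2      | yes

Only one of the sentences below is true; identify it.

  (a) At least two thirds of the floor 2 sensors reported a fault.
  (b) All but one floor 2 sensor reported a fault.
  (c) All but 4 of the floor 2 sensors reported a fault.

|A| = 17, |A ∩ B| = 12, |A ∖ B| = 5.
(a) requires |A ∩ B| / |A| ≥ 2/3: true.
(b) requires |A ∖ B| = 1: false.
(c) requires |A ∖ B| = 4: false.

(a)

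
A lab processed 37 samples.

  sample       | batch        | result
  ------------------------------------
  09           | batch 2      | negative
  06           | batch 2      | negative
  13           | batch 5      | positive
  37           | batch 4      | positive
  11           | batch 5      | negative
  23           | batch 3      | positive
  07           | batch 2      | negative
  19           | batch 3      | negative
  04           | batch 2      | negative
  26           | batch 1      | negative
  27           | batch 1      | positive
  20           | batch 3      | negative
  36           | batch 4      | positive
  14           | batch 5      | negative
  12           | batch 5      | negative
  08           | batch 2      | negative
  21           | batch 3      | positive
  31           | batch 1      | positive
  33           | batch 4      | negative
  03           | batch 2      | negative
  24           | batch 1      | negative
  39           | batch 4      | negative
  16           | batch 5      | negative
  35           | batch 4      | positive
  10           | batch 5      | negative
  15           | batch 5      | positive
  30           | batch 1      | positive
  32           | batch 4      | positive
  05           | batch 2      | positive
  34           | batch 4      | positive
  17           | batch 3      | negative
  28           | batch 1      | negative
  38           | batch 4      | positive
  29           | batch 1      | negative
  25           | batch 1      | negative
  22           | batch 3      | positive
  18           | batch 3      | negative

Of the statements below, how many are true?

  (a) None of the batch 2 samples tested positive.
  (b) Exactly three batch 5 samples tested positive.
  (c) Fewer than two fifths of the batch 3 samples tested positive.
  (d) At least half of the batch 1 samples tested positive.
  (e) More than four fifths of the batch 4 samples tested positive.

0

(a) batch 2: |A| = 7, |A ∩ B| = 1; needs A ∩ B = ∅ (|A ∩ B| = 0) — false.
(b) batch 5: |A| = 7, |A ∩ B| = 2; needs |A ∩ B| = 3 — false.
(c) batch 3: |A| = 7, |A ∩ B| = 3; needs |A ∩ B| / |A| < 2/5 — false.
(d) batch 1: |A| = 8, |A ∩ B| = 3; needs |A ∩ B| ≥ |A ∖ B| — false.
(e) batch 4: |A| = 8, |A ∩ B| = 6; needs |A ∩ B| / |A| > 4/5 — false.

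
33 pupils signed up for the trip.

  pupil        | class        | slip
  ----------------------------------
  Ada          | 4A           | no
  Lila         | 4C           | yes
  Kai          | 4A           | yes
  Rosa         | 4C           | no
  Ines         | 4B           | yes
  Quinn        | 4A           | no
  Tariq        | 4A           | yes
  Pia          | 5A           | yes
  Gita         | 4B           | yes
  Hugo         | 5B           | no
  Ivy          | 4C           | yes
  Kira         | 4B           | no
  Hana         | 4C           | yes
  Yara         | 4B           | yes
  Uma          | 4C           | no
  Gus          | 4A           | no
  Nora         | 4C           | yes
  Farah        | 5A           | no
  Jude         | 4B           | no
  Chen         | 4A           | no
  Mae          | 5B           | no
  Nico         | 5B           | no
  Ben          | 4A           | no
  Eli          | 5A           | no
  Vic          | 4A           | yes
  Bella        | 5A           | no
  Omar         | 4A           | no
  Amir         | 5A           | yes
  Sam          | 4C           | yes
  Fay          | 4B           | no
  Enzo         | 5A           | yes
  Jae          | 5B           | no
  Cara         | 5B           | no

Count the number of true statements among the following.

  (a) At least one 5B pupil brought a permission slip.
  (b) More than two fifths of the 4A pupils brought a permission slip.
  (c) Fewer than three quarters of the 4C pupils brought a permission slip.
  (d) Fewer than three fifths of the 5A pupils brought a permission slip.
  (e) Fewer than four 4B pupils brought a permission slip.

3

(a) 5B: |A| = 5, |A ∩ B| = 0; needs A ∩ B ≠ ∅ (|A ∩ B| ≥ 1) — false.
(b) 4A: |A| = 9, |A ∩ B| = 3; needs |A ∩ B| / |A| > 2/5 — false.
(c) 4C: |A| = 7, |A ∩ B| = 5; needs |A ∩ B| / |A| < 3/4 — true.
(d) 5A: |A| = 6, |A ∩ B| = 3; needs |A ∩ B| / |A| < 3/5 — true.
(e) 4B: |A| = 6, |A ∩ B| = 3; needs |A ∩ B| < 4 — true.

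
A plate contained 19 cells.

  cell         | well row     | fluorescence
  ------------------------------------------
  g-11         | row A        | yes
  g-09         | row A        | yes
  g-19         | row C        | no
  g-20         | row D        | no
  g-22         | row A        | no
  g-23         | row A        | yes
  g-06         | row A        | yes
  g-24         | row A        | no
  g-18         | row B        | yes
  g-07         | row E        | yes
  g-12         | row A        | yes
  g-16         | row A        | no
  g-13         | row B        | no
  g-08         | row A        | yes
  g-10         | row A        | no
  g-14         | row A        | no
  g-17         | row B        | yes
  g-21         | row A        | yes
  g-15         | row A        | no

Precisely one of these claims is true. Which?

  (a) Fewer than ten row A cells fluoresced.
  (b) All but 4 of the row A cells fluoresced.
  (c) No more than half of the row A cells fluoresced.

(a)

|A| = 13, |A ∩ B| = 7, |A ∖ B| = 6.
(a) requires |A ∩ B| < 10: true.
(b) requires |A ∖ B| = 4: false.
(c) requires |A ∩ B| ≤ |A ∖ B|: false.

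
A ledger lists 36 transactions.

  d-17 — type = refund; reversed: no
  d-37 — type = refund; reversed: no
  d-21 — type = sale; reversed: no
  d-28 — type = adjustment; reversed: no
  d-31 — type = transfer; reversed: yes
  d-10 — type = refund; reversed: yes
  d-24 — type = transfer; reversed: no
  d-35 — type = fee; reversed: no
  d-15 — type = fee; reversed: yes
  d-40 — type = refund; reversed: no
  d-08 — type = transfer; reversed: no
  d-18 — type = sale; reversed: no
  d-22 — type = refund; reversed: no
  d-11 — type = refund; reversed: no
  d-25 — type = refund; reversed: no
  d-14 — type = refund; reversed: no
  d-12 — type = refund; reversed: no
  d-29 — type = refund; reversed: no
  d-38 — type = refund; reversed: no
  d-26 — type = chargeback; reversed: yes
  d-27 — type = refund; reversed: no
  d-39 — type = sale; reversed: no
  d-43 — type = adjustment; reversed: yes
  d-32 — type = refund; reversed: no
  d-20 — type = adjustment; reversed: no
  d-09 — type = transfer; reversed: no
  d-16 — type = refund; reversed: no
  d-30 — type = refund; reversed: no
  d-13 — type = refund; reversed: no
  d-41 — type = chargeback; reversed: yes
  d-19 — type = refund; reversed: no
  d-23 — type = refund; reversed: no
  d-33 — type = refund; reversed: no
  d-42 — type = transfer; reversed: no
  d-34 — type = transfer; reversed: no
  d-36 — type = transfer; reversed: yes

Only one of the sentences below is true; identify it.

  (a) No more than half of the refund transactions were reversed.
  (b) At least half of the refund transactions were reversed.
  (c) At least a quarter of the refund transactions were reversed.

(a)

|A| = 19, |A ∩ B| = 1, |A ∖ B| = 18.
(a) requires |A ∩ B| ≤ |A ∖ B|: true.
(b) requires |A ∩ B| ≥ |A ∖ B|: false.
(c) requires |A ∩ B| / |A| ≥ 1/4: false.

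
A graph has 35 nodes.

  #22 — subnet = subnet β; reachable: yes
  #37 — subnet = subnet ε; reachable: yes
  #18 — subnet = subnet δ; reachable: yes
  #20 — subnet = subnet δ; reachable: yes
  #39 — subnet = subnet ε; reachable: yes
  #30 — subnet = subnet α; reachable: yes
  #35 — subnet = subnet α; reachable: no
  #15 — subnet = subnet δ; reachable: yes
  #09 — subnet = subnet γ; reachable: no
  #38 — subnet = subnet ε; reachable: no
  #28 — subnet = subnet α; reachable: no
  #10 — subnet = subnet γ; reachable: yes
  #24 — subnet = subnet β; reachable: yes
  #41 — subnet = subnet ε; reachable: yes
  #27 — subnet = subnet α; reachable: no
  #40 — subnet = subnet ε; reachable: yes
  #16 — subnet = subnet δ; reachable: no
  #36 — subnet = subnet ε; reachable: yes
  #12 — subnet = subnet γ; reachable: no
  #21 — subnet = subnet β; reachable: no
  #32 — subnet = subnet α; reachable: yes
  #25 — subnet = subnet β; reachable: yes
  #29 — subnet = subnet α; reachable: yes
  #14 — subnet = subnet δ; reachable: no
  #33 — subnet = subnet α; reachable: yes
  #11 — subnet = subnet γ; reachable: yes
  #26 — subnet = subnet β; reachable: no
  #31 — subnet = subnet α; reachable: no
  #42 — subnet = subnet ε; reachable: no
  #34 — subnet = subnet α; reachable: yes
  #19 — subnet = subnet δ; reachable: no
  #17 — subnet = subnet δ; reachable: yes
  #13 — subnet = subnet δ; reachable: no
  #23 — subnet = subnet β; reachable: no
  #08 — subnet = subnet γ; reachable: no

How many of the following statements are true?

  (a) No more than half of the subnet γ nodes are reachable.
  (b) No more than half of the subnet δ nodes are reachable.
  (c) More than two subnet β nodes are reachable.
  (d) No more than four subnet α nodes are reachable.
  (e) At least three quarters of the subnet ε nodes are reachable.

3

(a) subnet γ: |A| = 5, |A ∩ B| = 2; needs |A ∩ B| ≤ |A ∖ B| — true.
(b) subnet δ: |A| = 8, |A ∩ B| = 4; needs |A ∩ B| ≤ |A ∖ B| — true.
(c) subnet β: |A| = 6, |A ∩ B| = 3; needs |A ∩ B| > 2 — true.
(d) subnet α: |A| = 9, |A ∩ B| = 5; needs |A ∩ B| ≤ 4 — false.
(e) subnet ε: |A| = 7, |A ∩ B| = 5; needs |A ∩ B| / |A| ≥ 3/4 — false.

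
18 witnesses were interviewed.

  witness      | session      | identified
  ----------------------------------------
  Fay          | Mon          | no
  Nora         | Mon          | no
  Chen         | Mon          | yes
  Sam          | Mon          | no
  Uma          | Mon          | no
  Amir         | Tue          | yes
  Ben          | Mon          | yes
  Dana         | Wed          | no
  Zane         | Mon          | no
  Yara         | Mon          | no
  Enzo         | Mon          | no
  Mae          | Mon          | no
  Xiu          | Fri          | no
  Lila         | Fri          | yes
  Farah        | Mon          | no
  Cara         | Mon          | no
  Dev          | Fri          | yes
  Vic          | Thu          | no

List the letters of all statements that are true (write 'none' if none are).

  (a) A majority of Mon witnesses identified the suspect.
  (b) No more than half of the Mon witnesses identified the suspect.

(b)

|A| = 12, |A ∩ B| = 2, |A ∖ B| = 10.
(a) |A ∩ B| > |A ∖ B|: fails.
(b) |A ∩ B| ≤ |A ∖ B|: holds.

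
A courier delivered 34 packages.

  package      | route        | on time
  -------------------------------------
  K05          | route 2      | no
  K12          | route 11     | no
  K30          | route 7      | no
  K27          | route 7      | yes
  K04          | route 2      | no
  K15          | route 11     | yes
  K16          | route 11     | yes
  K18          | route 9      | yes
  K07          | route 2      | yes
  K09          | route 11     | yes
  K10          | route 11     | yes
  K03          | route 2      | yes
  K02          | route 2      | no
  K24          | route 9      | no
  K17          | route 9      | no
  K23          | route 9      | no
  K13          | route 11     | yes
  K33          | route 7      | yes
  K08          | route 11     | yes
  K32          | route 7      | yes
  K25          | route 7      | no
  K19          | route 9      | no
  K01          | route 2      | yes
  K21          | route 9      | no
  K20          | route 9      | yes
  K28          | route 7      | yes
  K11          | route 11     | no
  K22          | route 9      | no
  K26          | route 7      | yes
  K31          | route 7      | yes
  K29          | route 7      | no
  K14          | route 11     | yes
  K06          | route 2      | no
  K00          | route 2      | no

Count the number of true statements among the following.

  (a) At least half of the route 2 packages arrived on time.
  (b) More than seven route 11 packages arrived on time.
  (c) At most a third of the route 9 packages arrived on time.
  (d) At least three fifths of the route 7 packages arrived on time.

(a) route 2: |A| = 8, |A ∩ B| = 3; needs |A ∩ B| ≥ |A ∖ B| — false.
(b) route 11: |A| = 9, |A ∩ B| = 7; needs |A ∩ B| > 7 — false.
(c) route 9: |A| = 8, |A ∩ B| = 2; needs |A ∩ B| / |A| ≤ 1/3 — true.
(d) route 7: |A| = 9, |A ∩ B| = 6; needs |A ∩ B| / |A| ≥ 3/5 — true.

2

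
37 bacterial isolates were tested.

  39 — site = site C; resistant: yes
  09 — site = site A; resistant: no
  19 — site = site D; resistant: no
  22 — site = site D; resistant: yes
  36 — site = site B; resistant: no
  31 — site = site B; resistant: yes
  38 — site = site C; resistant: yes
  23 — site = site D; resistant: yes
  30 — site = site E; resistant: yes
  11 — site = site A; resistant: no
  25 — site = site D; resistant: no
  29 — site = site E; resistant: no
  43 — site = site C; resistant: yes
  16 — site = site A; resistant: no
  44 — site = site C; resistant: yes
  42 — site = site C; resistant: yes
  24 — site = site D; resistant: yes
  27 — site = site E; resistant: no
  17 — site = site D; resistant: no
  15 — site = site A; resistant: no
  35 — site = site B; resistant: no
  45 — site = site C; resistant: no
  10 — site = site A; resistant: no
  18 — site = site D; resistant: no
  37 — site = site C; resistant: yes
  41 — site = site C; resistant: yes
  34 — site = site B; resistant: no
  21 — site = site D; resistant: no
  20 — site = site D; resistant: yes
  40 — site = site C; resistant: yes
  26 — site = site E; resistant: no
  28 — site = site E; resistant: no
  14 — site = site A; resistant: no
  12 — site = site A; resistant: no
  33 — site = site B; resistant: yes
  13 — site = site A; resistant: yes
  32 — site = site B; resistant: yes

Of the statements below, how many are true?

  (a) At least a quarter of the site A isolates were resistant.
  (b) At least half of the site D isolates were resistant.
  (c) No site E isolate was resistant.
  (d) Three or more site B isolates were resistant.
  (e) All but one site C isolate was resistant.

2

(a) site A: |A| = 8, |A ∩ B| = 1; needs |A ∩ B| / |A| ≥ 1/4 — false.
(b) site D: |A| = 9, |A ∩ B| = 4; needs |A ∩ B| ≥ |A ∖ B| — false.
(c) site E: |A| = 5, |A ∩ B| = 1; needs A ∩ B = ∅ (|A ∩ B| = 0) — false.
(d) site B: |A| = 6, |A ∩ B| = 3; needs |A ∩ B| ≥ 3 — true.
(e) site C: |A| = 9, |A ∩ B| = 8; needs |A ∖ B| = 1 — true.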